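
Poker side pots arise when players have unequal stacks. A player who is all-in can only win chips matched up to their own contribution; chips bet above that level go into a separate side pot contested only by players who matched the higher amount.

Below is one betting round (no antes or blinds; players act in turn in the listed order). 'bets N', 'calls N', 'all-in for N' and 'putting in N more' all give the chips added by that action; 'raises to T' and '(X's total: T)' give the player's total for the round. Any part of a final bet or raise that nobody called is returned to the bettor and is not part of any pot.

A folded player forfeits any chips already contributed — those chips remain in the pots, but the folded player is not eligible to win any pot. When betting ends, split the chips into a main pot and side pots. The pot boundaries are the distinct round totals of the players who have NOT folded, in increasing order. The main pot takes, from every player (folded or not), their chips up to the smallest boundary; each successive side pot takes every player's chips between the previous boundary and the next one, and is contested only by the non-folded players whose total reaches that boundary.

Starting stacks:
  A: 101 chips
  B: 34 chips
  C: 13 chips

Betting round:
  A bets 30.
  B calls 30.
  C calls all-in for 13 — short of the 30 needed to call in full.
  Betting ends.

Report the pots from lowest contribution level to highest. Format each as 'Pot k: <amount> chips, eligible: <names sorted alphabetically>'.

Pot 1: 39 chips, eligible: A, B, C
Pot 2: 34 chips, eligible: A, B

Derivation:
Contributions: A=30, B=30, C=13
Pot levels (distinct totals of non-folded players): 13, 30
Layer 1-13: 13 each from A, B, C = 13*3 = 39 chips; eligible A, B, C
Layer 14-30: 17 each from A, B = 17*2 = 34 chips; eligible A, B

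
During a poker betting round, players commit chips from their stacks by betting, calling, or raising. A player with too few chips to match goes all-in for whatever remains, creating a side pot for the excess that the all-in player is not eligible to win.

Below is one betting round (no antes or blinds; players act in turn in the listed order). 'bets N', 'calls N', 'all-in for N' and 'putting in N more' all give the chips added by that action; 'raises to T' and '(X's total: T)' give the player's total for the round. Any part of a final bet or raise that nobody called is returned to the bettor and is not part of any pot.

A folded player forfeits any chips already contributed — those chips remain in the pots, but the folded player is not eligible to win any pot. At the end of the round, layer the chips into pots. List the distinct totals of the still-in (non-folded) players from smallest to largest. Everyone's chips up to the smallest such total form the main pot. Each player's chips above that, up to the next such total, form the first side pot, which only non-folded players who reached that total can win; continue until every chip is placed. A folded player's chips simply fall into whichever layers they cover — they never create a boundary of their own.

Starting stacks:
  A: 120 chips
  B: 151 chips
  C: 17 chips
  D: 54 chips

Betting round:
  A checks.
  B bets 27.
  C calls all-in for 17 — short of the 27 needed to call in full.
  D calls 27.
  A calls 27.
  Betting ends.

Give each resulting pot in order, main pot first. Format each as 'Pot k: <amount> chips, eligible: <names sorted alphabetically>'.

Contributions: A=27, B=27, C=17, D=27
Pot levels (distinct totals of non-folded players): 17, 27
Layer 1-17: 17 each from A, B, C, D = 17*4 = 68 chips; eligible A, B, C, D
Layer 18-27: 10 each from A, B, D = 10*3 = 30 chips; eligible A, B, D

Pot 1: 68 chips, eligible: A, B, C, D
Pot 2: 30 chips, eligible: A, B, D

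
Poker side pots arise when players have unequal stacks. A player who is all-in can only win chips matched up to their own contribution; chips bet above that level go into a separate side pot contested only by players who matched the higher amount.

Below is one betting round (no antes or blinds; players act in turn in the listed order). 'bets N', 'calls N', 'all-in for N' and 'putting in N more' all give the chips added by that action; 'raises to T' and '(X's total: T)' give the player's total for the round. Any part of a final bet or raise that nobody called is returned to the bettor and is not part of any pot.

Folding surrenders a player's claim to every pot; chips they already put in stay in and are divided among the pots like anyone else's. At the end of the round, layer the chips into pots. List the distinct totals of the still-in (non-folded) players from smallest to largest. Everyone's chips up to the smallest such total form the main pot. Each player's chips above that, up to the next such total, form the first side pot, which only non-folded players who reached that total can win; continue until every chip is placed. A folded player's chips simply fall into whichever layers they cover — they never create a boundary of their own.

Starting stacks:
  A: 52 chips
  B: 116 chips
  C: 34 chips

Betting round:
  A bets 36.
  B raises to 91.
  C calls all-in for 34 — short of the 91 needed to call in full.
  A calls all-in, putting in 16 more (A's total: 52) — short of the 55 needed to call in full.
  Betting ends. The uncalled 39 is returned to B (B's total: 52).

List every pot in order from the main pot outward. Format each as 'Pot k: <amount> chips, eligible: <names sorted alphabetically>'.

Contributions (after 39 returned to B): A=52, B=52, C=34
Pot levels (distinct totals of non-folded players): 34, 52
Layer 1-34: 34 each from A, B, C = 34*3 = 102 chips; eligible A, B, C
Layer 35-52: 18 each from A, B = 18*2 = 36 chips; eligible A, B

Pot 1: 102 chips, eligible: A, B, C
Pot 2: 36 chips, eligible: A, B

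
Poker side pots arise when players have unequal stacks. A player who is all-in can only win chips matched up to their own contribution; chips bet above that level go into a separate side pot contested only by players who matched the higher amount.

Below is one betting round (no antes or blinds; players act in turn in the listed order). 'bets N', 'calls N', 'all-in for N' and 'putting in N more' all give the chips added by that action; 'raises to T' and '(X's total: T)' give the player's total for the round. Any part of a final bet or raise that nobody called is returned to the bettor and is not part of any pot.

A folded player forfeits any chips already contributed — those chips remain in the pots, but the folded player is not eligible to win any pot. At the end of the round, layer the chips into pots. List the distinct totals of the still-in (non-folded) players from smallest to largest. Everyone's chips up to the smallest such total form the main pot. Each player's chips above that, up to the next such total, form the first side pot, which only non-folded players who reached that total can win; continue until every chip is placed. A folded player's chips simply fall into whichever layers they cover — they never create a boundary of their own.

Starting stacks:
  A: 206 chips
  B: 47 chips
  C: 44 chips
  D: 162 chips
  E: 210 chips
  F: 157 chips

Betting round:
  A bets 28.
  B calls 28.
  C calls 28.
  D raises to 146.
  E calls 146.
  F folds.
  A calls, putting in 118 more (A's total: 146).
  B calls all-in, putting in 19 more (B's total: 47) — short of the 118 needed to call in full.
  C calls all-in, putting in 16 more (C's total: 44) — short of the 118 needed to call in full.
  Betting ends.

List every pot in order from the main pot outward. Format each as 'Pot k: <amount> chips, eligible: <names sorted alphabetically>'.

Pot 1: 220 chips, eligible: A, B, C, D, E
Pot 2: 12 chips, eligible: A, B, D, E
Pot 3: 297 chips, eligible: A, D, E

Derivation:
Contributions: A=146, B=47, C=44, D=146, E=146
Folded: F
Pot levels (distinct totals of non-folded players): 44, 47, 146
Layer 1-44: 44 each from A, B, C, D, E = 44*5 = 220 chips; eligible A, B, C, D, E
Layer 45-47: 3 each from A, B, D, E = 3*4 = 12 chips; eligible A, B, D, E
Layer 48-146: 99 each from A, D, E = 99*3 = 297 chips; eligible A, D, E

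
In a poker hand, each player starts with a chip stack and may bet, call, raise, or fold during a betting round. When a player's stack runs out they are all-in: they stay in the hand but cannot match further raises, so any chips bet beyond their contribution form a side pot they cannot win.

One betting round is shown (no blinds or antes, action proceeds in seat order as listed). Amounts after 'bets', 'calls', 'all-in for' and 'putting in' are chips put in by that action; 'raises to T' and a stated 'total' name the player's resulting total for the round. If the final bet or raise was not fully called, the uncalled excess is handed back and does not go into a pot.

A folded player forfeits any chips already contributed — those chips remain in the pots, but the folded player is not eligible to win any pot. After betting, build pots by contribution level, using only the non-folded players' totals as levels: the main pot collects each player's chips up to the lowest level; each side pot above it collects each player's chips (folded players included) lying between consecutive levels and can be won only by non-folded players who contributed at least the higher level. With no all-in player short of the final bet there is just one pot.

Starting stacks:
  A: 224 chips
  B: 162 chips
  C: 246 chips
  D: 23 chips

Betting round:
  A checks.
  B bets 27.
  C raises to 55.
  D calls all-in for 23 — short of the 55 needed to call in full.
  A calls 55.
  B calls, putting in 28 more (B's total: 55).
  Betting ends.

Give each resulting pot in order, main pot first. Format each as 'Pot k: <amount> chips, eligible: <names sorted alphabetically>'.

Contributions: A=55, B=55, C=55, D=23
Pot levels (distinct totals of non-folded players): 23, 55
Layer 1-23: 23 each from A, B, C, D = 23*4 = 92 chips; eligible A, B, C, D
Layer 24-55: 32 each from A, B, C = 32*3 = 96 chips; eligible A, B, C

Pot 1: 92 chips, eligible: A, B, C, D
Pot 2: 96 chips, eligible: A, B, C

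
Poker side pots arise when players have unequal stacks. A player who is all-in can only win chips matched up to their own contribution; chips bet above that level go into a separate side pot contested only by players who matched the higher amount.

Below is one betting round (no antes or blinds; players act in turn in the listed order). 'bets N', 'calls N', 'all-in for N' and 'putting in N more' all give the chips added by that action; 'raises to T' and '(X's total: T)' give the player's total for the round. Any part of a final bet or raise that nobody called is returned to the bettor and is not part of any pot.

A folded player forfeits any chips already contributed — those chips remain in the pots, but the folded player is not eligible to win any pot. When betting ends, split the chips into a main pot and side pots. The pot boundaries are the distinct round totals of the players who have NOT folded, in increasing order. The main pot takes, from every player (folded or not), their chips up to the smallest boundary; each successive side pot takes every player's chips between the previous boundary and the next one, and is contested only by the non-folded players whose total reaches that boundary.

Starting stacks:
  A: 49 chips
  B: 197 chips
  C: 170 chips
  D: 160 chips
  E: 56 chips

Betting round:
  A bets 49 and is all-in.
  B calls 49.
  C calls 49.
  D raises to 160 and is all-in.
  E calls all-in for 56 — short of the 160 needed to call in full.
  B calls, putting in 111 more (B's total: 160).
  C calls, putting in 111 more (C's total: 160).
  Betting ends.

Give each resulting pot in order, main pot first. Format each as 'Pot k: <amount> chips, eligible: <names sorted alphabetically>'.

Contributions: A=49, B=160, C=160, D=160, E=56
Pot levels (distinct totals of non-folded players): 49, 56, 160
Layer 1-49: 49 each from A, B, C, D, E = 49*5 = 245 chips; eligible A, B, C, D, E
Layer 50-56: 7 each from B, C, D, E = 7*4 = 28 chips; eligible B, C, D, E
Layer 57-160: 104 each from B, C, D = 104*3 = 312 chips; eligible B, C, D

Pot 1: 245 chips, eligible: A, B, C, D, E
Pot 2: 28 chips, eligible: B, C, D, E
Pot 3: 312 chips, eligible: B, C, D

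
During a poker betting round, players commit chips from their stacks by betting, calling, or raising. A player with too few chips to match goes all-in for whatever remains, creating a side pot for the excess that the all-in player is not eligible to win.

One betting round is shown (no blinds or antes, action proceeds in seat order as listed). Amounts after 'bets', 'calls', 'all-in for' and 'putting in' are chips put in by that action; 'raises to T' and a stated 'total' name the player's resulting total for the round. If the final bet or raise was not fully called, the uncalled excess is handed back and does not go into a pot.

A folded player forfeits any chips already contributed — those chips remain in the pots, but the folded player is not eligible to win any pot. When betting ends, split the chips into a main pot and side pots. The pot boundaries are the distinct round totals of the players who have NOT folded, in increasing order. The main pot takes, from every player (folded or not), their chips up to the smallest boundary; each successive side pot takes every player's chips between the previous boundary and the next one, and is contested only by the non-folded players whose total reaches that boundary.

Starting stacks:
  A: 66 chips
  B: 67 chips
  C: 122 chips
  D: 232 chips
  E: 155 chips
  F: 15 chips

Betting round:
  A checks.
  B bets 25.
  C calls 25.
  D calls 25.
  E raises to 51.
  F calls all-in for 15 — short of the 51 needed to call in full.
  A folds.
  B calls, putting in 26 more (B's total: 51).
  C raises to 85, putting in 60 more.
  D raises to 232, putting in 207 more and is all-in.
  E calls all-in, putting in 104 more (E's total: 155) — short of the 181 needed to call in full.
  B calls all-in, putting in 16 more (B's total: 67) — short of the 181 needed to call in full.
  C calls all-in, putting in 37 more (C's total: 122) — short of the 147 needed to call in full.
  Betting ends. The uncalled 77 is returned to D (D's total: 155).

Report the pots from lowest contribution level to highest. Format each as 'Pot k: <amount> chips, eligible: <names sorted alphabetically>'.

Pot 1: 75 chips, eligible: B, C, D, E, F
Pot 2: 208 chips, eligible: B, C, D, E
Pot 3: 165 chips, eligible: C, D, E
Pot 4: 66 chips, eligible: D, E

Derivation:
Contributions (after 77 returned to D): B=67, C=122, D=155, E=155, F=15
Folded: A
Pot levels (distinct totals of non-folded players): 15, 67, 122, 155
Layer 1-15: 15 each from B, C, D, E, F = 15*5 = 75 chips; eligible B, C, D, E, F
Layer 16-67: 52 each from B, C, D, E = 52*4 = 208 chips; eligible B, C, D, E
Layer 68-122: 55 each from C, D, E = 55*3 = 165 chips; eligible C, D, E
Layer 123-155: 33 each from D, E = 33*2 = 66 chips; eligible D, E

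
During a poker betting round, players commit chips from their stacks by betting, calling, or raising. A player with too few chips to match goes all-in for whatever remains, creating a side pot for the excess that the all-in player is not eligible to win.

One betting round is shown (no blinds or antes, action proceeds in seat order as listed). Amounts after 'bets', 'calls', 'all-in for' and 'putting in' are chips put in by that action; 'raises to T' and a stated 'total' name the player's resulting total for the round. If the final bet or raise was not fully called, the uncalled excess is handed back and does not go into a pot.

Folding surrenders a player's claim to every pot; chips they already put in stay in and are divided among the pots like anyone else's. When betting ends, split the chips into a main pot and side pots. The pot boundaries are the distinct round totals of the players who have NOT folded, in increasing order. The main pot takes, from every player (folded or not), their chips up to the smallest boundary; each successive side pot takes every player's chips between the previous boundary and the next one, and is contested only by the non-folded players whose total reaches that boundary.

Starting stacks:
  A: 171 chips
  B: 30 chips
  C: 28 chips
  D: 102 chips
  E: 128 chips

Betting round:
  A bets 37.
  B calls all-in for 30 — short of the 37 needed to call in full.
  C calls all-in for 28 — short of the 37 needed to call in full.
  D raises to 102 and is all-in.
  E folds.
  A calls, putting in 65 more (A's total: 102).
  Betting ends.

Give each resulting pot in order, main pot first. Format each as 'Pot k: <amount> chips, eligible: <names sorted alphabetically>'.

Contributions: A=102, B=30, C=28, D=102
Folded: E
Pot levels (distinct totals of non-folded players): 28, 30, 102
Layer 1-28: 28 each from A, B, C, D = 28*4 = 112 chips; eligible A, B, C, D
Layer 29-30: 2 each from A, B, D = 2*3 = 6 chips; eligible A, B, D
Layer 31-102: 72 each from A, D = 72*2 = 144 chips; eligible A, D

Pot 1: 112 chips, eligible: A, B, C, D
Pot 2: 6 chips, eligible: A, B, D
Pot 3: 144 chips, eligible: A, D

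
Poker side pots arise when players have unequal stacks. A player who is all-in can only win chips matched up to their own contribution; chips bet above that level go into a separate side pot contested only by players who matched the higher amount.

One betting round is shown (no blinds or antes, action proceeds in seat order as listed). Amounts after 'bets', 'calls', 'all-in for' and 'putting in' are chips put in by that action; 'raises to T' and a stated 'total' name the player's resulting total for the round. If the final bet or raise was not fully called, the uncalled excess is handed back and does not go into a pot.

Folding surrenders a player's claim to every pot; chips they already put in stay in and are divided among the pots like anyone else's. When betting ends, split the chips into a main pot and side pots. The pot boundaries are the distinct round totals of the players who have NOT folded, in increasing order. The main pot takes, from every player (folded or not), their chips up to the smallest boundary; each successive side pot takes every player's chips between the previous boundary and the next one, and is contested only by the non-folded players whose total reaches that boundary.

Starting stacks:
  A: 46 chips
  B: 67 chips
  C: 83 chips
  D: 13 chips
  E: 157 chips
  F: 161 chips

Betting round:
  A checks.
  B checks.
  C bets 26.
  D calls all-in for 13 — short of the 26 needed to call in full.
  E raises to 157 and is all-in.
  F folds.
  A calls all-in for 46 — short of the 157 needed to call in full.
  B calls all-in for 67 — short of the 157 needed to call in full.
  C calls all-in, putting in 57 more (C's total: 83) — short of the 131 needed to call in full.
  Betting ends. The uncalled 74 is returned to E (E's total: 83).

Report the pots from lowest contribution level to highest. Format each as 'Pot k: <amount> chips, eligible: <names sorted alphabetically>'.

Contributions (after 74 returned to E): A=46, B=67, C=83, D=13, E=83
Folded: F
Pot levels (distinct totals of non-folded players): 13, 46, 67, 83
Layer 1-13: 13 each from A, B, C, D, E = 13*5 = 65 chips; eligible A, B, C, D, E
Layer 14-46: 33 each from A, B, C, E = 33*4 = 132 chips; eligible A, B, C, E
Layer 47-67: 21 each from B, C, E = 21*3 = 63 chips; eligible B, C, E
Layer 68-83: 16 each from C, E = 16*2 = 32 chips; eligible C, E

Pot 1: 65 chips, eligible: A, B, C, D, E
Pot 2: 132 chips, eligible: A, B, C, E
Pot 3: 63 chips, eligible: B, C, E
Pot 4: 32 chips, eligible: C, E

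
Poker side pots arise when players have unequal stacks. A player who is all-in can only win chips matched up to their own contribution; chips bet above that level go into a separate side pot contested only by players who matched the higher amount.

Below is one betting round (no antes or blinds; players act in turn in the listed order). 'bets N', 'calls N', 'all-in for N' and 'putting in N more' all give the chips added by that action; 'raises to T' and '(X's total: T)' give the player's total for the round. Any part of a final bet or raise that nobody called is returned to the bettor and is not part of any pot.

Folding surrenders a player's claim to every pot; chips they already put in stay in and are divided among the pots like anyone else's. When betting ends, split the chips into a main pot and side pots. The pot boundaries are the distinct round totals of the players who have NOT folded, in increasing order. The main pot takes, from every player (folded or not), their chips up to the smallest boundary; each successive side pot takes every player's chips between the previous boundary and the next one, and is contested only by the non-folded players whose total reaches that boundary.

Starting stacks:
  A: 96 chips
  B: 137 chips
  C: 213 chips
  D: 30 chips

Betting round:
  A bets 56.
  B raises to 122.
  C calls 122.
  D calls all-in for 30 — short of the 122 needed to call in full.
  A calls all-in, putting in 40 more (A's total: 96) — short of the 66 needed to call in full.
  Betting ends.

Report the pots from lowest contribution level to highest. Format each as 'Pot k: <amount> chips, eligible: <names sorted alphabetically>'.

Pot 1: 120 chips, eligible: A, B, C, D
Pot 2: 198 chips, eligible: A, B, C
Pot 3: 52 chips, eligible: B, C

Derivation:
Contributions: A=96, B=122, C=122, D=30
Pot levels (distinct totals of non-folded players): 30, 96, 122
Layer 1-30: 30 each from A, B, C, D = 30*4 = 120 chips; eligible A, B, C, D
Layer 31-96: 66 each from A, B, C = 66*3 = 198 chips; eligible A, B, C
Layer 97-122: 26 each from B, C = 26*2 = 52 chips; eligible B, C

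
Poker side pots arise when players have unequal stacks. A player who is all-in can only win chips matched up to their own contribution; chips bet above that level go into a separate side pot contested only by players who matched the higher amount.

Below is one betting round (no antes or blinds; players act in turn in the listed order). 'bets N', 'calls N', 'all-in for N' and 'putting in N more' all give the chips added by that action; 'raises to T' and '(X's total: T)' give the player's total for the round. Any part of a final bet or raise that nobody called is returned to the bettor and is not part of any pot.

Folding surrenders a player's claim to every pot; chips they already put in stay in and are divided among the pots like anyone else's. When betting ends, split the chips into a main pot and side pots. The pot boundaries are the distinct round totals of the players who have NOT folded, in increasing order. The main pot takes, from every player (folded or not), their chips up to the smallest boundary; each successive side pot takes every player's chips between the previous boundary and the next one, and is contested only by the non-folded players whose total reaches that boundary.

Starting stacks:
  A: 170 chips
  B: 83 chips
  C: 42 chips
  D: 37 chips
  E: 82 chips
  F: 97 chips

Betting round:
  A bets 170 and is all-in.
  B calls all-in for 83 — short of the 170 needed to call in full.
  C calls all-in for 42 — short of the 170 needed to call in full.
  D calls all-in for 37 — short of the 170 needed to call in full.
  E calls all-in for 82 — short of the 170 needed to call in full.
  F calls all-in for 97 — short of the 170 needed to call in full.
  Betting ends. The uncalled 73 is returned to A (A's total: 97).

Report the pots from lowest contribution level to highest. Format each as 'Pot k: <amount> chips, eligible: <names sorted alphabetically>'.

Pot 1: 222 chips, eligible: A, B, C, D, E, F
Pot 2: 25 chips, eligible: A, B, C, E, F
Pot 3: 160 chips, eligible: A, B, E, F
Pot 4: 3 chips, eligible: A, B, F
Pot 5: 28 chips, eligible: A, F

Derivation:
Contributions (after 73 returned to A): A=97, B=83, C=42, D=37, E=82, F=97
Pot levels (distinct totals of non-folded players): 37, 42, 82, 83, 97
Layer 1-37: 37 each from A, B, C, D, E, F = 37*6 = 222 chips; eligible A, B, C, D, E, F
Layer 38-42: 5 each from A, B, C, E, F = 5*5 = 25 chips; eligible A, B, C, E, F
Layer 43-82: 40 each from A, B, E, F = 40*4 = 160 chips; eligible A, B, E, F
Layer 83-83: 1 each from A, B, F = 1*3 = 3 chips; eligible A, B, F
Layer 84-97: 14 each from A, F = 14*2 = 28 chips; eligible A, F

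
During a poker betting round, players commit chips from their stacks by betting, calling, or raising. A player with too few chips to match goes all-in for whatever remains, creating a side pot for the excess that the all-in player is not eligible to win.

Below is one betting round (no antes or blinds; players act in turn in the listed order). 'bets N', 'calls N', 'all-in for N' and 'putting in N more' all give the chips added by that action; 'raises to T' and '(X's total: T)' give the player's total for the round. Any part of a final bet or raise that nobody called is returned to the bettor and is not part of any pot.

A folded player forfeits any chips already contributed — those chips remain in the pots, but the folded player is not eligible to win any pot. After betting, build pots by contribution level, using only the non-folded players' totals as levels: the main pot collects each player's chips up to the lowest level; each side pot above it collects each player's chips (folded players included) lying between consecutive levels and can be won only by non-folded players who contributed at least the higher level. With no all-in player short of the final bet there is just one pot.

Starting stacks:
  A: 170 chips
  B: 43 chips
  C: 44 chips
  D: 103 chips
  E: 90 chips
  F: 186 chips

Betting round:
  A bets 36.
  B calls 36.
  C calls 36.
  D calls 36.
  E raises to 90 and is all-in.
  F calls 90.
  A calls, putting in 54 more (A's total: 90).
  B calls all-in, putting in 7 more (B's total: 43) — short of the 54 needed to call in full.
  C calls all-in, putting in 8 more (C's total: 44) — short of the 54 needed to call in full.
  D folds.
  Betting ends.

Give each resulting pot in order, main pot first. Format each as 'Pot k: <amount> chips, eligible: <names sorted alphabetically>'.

Contributions: A=90, B=43, C=44, D=36, E=90, F=90
Folded: D
Pot levels (distinct totals of non-folded players): 43, 44, 90
Layer 1-43: A 43 + B 43 + C 43 + D 36 + E 43 + F 43 = 251 chips; eligible A, B, C, E, F
Layer 44-44: 1 each from A, C, E, F = 1*4 = 4 chips; eligible A, C, E, F
Layer 45-90: 46 each from A, E, F = 46*3 = 138 chips; eligible A, E, F

Pot 1: 251 chips, eligible: A, B, C, E, F
Pot 2: 4 chips, eligible: A, C, E, F
Pot 3: 138 chips, eligible: A, E, F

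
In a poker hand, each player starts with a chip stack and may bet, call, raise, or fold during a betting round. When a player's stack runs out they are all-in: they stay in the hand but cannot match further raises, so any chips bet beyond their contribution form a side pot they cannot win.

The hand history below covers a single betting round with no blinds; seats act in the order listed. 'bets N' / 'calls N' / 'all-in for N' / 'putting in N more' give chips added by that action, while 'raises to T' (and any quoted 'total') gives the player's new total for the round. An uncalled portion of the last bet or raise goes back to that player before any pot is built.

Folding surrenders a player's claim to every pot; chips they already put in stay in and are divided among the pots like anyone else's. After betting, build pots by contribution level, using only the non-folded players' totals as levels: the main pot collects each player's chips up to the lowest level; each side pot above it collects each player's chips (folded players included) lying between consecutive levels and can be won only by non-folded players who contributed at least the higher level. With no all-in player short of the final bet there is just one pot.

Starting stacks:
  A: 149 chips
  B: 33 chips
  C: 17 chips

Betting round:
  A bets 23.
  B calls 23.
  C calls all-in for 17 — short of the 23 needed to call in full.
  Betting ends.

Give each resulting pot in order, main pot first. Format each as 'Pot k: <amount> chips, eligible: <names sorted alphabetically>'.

Pot 1: 51 chips, eligible: A, B, C
Pot 2: 12 chips, eligible: A, B

Derivation:
Contributions: A=23, B=23, C=17
Pot levels (distinct totals of non-folded players): 17, 23
Layer 1-17: 17 each from A, B, C = 17*3 = 51 chips; eligible A, B, C
Layer 18-23: 6 each from A, B = 6*2 = 12 chips; eligible A, B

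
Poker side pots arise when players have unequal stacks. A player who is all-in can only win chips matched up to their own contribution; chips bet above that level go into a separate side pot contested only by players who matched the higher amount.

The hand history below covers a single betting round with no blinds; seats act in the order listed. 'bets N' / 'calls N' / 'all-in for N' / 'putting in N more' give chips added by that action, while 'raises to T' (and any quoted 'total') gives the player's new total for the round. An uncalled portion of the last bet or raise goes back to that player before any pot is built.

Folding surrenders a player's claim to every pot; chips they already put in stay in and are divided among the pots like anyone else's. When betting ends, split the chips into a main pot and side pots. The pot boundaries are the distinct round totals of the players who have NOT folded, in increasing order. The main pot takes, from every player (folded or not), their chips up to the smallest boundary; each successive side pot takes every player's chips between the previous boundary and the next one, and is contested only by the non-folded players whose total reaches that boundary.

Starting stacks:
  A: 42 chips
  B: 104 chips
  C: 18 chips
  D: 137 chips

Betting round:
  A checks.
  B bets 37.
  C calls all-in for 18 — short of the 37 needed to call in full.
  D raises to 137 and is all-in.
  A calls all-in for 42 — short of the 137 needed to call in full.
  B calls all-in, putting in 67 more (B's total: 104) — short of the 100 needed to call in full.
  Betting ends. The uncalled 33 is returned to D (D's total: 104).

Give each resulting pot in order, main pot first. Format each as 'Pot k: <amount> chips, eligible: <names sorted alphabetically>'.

Pot 1: 72 chips, eligible: A, B, C, D
Pot 2: 72 chips, eligible: A, B, D
Pot 3: 124 chips, eligible: B, D

Derivation:
Contributions (after 33 returned to D): A=42, B=104, C=18, D=104
Pot levels (distinct totals of non-folded players): 18, 42, 104
Layer 1-18: 18 each from A, B, C, D = 18*4 = 72 chips; eligible A, B, C, D
Layer 19-42: 24 each from A, B, D = 24*3 = 72 chips; eligible A, B, D
Layer 43-104: 62 each from B, D = 62*2 = 124 chips; eligible B, D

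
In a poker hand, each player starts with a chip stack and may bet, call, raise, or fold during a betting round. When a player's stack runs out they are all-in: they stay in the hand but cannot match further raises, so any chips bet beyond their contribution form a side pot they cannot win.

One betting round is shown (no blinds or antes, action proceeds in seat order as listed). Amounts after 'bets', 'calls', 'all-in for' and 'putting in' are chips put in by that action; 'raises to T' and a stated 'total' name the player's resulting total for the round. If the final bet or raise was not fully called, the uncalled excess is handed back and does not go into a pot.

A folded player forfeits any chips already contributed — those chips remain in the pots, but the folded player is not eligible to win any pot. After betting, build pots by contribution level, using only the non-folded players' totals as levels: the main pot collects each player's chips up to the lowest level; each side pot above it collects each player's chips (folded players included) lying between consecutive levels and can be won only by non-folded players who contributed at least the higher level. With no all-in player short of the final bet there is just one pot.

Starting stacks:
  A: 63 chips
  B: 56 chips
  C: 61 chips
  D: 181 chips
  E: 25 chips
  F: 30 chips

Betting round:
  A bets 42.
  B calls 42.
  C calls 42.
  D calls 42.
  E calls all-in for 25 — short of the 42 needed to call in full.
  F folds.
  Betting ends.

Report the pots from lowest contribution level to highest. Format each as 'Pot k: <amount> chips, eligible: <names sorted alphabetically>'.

Contributions: A=42, B=42, C=42, D=42, E=25
Folded: F
Pot levels (distinct totals of non-folded players): 25, 42
Layer 1-25: 25 each from A, B, C, D, E = 25*5 = 125 chips; eligible A, B, C, D, E
Layer 26-42: 17 each from A, B, C, D = 17*4 = 68 chips; eligible A, B, C, D

Pot 1: 125 chips, eligible: A, B, C, D, E
Pot 2: 68 chips, eligible: A, B, C, D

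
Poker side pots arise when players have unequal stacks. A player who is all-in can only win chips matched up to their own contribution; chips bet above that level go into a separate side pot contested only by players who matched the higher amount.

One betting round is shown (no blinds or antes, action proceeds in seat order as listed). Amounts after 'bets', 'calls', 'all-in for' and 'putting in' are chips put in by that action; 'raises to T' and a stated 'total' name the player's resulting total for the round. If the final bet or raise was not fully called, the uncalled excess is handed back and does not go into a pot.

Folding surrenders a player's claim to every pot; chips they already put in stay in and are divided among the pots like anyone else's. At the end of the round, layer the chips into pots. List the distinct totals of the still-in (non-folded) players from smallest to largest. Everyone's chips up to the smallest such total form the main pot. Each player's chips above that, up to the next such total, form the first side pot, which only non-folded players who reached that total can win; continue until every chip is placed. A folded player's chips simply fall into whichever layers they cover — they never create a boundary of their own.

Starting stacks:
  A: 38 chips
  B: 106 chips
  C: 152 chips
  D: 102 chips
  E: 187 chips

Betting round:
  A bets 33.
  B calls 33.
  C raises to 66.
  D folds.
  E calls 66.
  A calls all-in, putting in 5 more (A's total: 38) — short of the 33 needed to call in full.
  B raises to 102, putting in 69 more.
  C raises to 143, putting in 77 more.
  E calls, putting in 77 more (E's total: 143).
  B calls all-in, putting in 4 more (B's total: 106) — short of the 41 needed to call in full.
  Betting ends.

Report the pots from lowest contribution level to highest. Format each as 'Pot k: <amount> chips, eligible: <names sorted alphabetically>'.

Contributions: A=38, B=106, C=143, E=143
Folded: D
Pot levels (distinct totals of non-folded players): 38, 106, 143
Layer 1-38: 38 each from A, B, C, E = 38*4 = 152 chips; eligible A, B, C, E
Layer 39-106: 68 each from B, C, E = 68*3 = 204 chips; eligible B, C, E
Layer 107-143: 37 each from C, E = 37*2 = 74 chips; eligible C, E

Pot 1: 152 chips, eligible: A, B, C, E
Pot 2: 204 chips, eligible: B, C, E
Pot 3: 74 chips, eligible: C, E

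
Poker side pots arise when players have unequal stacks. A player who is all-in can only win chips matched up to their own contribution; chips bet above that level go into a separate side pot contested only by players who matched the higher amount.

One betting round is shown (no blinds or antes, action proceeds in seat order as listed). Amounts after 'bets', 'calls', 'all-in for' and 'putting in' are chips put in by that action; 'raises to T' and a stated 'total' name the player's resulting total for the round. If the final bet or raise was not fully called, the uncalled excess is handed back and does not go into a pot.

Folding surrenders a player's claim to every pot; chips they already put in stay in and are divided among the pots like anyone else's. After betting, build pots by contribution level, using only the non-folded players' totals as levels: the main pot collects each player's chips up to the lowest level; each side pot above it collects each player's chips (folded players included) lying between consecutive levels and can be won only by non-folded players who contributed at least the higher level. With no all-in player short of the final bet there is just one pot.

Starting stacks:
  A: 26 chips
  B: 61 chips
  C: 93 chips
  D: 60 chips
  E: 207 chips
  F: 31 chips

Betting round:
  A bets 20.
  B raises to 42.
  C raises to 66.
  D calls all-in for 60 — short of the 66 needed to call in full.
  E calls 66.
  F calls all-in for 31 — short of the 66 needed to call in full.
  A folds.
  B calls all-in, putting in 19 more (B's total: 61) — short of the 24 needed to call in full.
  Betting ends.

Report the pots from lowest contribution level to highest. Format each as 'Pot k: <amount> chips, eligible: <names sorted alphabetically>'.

Contributions: A=20, B=61, C=66, D=60, E=66, F=31
Folded: A
Pot levels (distinct totals of non-folded players): 31, 60, 61, 66
Layer 1-31: A 20 + B 31 + C 31 + D 31 + E 31 + F 31 = 175 chips; eligible B, C, D, E, F
Layer 32-60: 29 each from B, C, D, E = 29*4 = 116 chips; eligible B, C, D, E
Layer 61-61: 1 each from B, C, E = 1*3 = 3 chips; eligible B, C, E
Layer 62-66: 5 each from C, E = 5*2 = 10 chips; eligible C, E

Pot 1: 175 chips, eligible: B, C, D, E, F
Pot 2: 116 chips, eligible: B, C, D, E
Pot 3: 3 chips, eligible: B, C, E
Pot 4: 10 chips, eligible: C, E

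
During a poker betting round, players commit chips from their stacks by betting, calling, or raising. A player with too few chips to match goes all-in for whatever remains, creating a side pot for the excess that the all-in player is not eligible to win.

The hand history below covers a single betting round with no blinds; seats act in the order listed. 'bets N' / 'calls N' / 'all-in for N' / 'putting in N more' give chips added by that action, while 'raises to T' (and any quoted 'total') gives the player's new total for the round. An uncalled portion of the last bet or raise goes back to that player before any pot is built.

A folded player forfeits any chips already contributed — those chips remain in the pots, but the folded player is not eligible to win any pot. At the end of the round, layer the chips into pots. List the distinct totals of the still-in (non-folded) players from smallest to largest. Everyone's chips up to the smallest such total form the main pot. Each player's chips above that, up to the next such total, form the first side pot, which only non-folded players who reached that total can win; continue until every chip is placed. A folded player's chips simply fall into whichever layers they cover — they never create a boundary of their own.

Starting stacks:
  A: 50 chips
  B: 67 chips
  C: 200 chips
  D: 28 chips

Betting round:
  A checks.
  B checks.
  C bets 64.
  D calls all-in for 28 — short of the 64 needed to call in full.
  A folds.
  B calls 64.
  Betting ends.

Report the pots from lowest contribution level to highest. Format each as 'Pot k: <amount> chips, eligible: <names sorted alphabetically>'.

Pot 1: 84 chips, eligible: B, C, D
Pot 2: 72 chips, eligible: B, C

Derivation:
Contributions: B=64, C=64, D=28
Folded: A
Pot levels (distinct totals of non-folded players): 28, 64
Layer 1-28: 28 each from B, C, D = 28*3 = 84 chips; eligible B, C, D
Layer 29-64: 36 each from B, C = 36*2 = 72 chips; eligible B, C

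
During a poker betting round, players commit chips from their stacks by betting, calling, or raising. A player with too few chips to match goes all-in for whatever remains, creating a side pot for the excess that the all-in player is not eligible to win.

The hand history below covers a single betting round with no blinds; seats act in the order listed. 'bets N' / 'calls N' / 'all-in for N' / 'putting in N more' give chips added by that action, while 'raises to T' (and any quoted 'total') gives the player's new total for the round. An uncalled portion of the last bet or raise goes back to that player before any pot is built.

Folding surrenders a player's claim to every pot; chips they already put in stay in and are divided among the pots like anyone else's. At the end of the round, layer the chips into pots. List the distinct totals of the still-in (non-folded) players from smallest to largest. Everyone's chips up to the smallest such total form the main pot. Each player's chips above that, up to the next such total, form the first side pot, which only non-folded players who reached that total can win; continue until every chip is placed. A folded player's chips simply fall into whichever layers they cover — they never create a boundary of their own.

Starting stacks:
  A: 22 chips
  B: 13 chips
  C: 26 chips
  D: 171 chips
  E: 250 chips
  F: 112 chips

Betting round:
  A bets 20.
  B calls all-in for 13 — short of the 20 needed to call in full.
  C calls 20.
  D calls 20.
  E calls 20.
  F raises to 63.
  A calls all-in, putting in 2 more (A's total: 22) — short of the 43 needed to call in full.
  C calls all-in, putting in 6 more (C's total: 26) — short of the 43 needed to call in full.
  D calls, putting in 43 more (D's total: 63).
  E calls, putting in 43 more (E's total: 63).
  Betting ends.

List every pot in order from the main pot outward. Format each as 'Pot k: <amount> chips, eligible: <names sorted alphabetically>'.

Pot 1: 78 chips, eligible: A, B, C, D, E, F
Pot 2: 45 chips, eligible: A, C, D, E, F
Pot 3: 16 chips, eligible: C, D, E, F
Pot 4: 111 chips, eligible: D, E, F

Derivation:
Contributions: A=22, B=13, C=26, D=63, E=63, F=63
Pot levels (distinct totals of non-folded players): 13, 22, 26, 63
Layer 1-13: 13 each from A, B, C, D, E, F = 13*6 = 78 chips; eligible A, B, C, D, E, F
Layer 14-22: 9 each from A, C, D, E, F = 9*5 = 45 chips; eligible A, C, D, E, F
Layer 23-26: 4 each from C, D, E, F = 4*4 = 16 chips; eligible C, D, E, F
Layer 27-63: 37 each from D, E, F = 37*3 = 111 chips; eligible D, E, F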